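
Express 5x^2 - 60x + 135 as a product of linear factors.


Roots satisfy r1 + r2 = -b/a = 12 and r1*r2 = c/a = 27.
So r1 = 9, r2 = 3.
5x^2 - 60x + 135 = 5(x - r1)(x - r2) = 5(x - 9)(x - 3)


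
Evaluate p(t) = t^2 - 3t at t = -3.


Using direct substitution:
  1 * (-3)^2 = 9
  -3 * (-3)^1 = 9
  constant: 0
Sum = 9 + 9 + 0 = 18


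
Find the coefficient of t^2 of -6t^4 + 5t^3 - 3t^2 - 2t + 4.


Read off the coefficient of t^2: -3


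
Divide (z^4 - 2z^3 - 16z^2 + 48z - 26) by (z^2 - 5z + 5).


(z^4 - 2z^3 - 16z^2 + 48z - 26) / (z^2 - 5z + 5)
Step 1: z^2 * (z^2 - 5z + 5) = z^4 - 5z^3 + 5z^2; subtract.
Step 2: 3z * (z^2 - 5z + 5) = 3z^3 - 15z^2 + 15z; subtract.
Step 3: -6 * (z^2 - 5z + 5) = -6z^2 + 30z - 30; subtract.
Quotient: z^2 + 3z - 6, Remainder: 3z + 4


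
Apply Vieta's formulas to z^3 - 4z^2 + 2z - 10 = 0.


Monic cubic z^3+bz^2+cz+d=0: sum=-b, pairwise sum=c, product=-d.
b=-4, c=2, d=-10
r1+r2+r3 = 4
r1r2+r1r3+r2r3 = 2
r1r2r3 = 10


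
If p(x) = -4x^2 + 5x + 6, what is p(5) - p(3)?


p(5) = -69
p(3) = -15
p(5) - p(3) = -69 + 15 = -54


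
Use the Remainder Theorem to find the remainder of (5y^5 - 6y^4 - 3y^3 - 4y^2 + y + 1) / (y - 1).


By the Remainder Theorem, the remainder equals p(1):
  5*(1)^5 = 5
  -6*(1)^4 = -6
  -3*(1)^3 = -3
  -4*(1)^2 = -4
  1*(1)^1 = 1
  constant: 1
Sum: 5 - 6 - 3 - 4 + 1 + 1 = -6


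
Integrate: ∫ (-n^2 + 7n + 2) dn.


Reverse power rule on each term:
  ∫ -n^2 dn = -(1/3)n^3
  ∫ 7n dn = (7/2)n^2
  ∫ 2 dn = 2n
F(n) = -(1/3)n^3 + (7/2)n^2 + 2n + C


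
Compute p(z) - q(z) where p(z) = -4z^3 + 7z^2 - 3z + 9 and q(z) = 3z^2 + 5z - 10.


Distribute the minus sign:
  (-4z^3 + 7z^2 - 3z + 9)
- (3z^2 + 5z - 10)
Negate second polynomial: -3z^2 - 5z + 10
Add: -4z^3 + 4z^2 - 8z + 19


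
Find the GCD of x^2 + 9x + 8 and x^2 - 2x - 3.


Factor each:
  x^2 + 9x + 8 = (x + 1)(x + 8)
  x^2 - 2x - 3 = (x + 1)(x - 3)
Common monic factor: x + 1


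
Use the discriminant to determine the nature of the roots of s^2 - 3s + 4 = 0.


D = b^2 - 4ac = (-3)^2 - 4(1)(4) = 9 - 16 = -7
Since D < 0: two complex conjugate roots (no real roots)


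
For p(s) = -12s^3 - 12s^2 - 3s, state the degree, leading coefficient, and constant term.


Highest power of s is 3, with coefficient -12. Constant term is 0.
Degree = 3, leading coefficient = -12, constant term = 0


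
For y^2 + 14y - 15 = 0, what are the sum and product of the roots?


For ay^2+by+c=0: sum = -b/a, product = c/a.
a=1, b=14, c=-15
Sum = -(14)/1 = -14
Product = (-15)/1 = -15


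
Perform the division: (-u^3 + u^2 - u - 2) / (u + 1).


(-u^3 + u^2 - u - 2) / (u + 1)
Step 1: -u^2 * (u + 1) = -u^3 - u^2; subtract.
Step 2: 2u * (u + 1) = 2u^2 + 2u; subtract.
Step 3: -3 * (u + 1) = -3u - 3; subtract.
Quotient: -u^2 + 2u - 3, Remainder: 1


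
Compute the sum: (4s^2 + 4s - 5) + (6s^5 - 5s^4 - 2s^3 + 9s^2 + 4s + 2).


Align terms by degree and add:
  4s^2 + 4s - 5
+ 6s^5 - 5s^4 - 2s^3 + 9s^2 + 4s + 2
= 6s^5 - 5s^4 - 2s^3 + 13s^2 + 8s - 3


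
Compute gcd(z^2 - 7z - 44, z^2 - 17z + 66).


Factor each:
  z^2 - 7z - 44 = (z - 11)(z + 4)
  z^2 - 17z + 66 = (z - 11)(z - 6)
Common monic factor: z - 11


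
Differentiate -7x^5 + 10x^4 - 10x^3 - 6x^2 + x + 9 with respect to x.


Apply the power rule term by term:
  d/dx(-7x^5) = -35x^4
  d/dx(10x^4) = 40x^3
  d/dx(-10x^3) = -30x^2
  d/dx(-6x^2) = -12x
  d/dx(x) = 1
  d/dx(9) = 0
p'(x) = -35x^4 + 40x^3 - 30x^2 - 12x + 1


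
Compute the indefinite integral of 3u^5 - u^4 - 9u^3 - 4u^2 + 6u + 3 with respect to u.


Reverse power rule on each term:
  ∫ 3u^5 du = (1/2)u^6
  ∫ -u^4 du = -(1/5)u^5
  ∫ -9u^3 du = -(9/4)u^4
  ∫ -4u^2 du = -(4/3)u^3
  ∫ 6u du = 3u^2
  ∫ 3 du = 3u
F(u) = (1/2)u^6 - (1/5)u^5 - (9/4)u^4 - (4/3)u^3 + 3u^2 + 3u + C


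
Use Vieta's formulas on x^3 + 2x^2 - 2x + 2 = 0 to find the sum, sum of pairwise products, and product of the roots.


Monic cubic x^3+bx^2+cx+d=0: sum=-b, pairwise sum=c, product=-d.
b=2, c=-2, d=2
r1+r2+r3 = -2
r1r2+r1r3+r2r3 = -2
r1r2r3 = -2


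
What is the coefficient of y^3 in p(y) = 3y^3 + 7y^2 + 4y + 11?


Read off the coefficient of y^3: 3


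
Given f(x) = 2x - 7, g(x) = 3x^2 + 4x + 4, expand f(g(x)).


Substitute g(x) into f:
f(g(x)) = 2*(3x^2 + 4x + 4) + (-7)
Expand and combine: 6x^2 + 8x + 1


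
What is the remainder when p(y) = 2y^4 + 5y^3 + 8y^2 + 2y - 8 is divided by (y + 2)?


By the Remainder Theorem, the remainder equals p(-2):
  2*(-2)^4 = 32
  5*(-2)^3 = -40
  8*(-2)^2 = 32
  2*(-2)^1 = -4
  constant: -8
Sum: 32 - 40 + 32 - 4 - 8 = 12


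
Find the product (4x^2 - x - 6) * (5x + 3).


Distribute each term of the first polynomial:
  (4x^2)(5x + 3) = 20x^3 + 12x^2
  (-x)(5x + 3) = -5x^2 - 3x
  (-6)(5x + 3) = -30x - 18
Sum: 20x^3 + 7x^2 - 33x - 18


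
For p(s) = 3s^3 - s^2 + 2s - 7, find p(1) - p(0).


p(1) = -3
p(0) = -7
p(1) - p(0) = -3 + 7 = 4


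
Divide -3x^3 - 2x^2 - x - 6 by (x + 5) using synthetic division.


Synthetic division with c = -5. Coefficients: -3, -2, -1, -6
Bring down -3.
  -3 * -5 = 15; 15 - 2 = 13
  13 * -5 = -65; -65 - 1 = -66
  -66 * -5 = 330; 330 - 6 = 324
Quotient: -3x^2 + 13x - 66, Remainder: 324


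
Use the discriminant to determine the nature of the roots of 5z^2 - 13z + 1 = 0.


D = b^2 - 4ac = (-13)^2 - 4(5)(1) = 169 - 20 = 149
Since D > 0: two distinct irrational roots


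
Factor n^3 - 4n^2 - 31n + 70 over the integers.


Try integer roots (divisors of 70). n=2: p(2)=0.
Divide out (n - 2): quotient is n^2 - 2n - 35.
Factor the quadratic: (n + 5)(n - 7)
Result: (n - 2)(n + 5)(n - 7)


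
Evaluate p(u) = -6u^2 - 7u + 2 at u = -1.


Using direct substitution:
  -6 * (-1)^2 = -6
  -7 * (-1)^1 = 7
  constant: 2
Sum = -6 + 7 + 2 = 3


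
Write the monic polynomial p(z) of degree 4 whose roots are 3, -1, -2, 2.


p(z) = (z - 3)(z + 1)(z + 2)(z - 2)
Expand: z^4 - 2z^3 - 7z^2 + 8z + 12


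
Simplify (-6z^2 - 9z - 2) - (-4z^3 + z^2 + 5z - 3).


Distribute the minus sign:
  (-6z^2 - 9z - 2)
- (-4z^3 + z^2 + 5z - 3)
Negate second polynomial: 4z^3 - z^2 - 5z + 3
Add: 4z^3 - 7z^2 - 14z + 1


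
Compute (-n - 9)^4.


Expand (-n - 9)^4 by repeated multiplication:
  (-n - 9)^2 = n^2 + 18n + 81
  (-n - 9)^3 = -n^3 - 27n^2 - 243n - 729
= n^4 + 36n^3 + 486n^2 + 2916n + 6561


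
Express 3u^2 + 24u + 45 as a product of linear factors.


Roots satisfy r1 + r2 = -b/a = -8 and r1*r2 = c/a = 15.
So r1 = -3, r2 = -5.
3u^2 + 24u + 45 = 3(u - r1)(u - r2) = 3(u + 3)(u + 5)


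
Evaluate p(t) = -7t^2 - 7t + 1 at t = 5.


Using direct substitution:
  -7 * (5)^2 = -175
  -7 * (5)^1 = -35
  constant: 1
Sum = -175 - 35 + 1 = -209


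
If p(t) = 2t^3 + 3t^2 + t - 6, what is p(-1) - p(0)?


p(-1) = -6
p(0) = -6
p(-1) - p(0) = -6 + 6 = 0


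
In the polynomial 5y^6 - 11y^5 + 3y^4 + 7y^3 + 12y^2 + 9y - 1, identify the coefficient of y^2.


Read off the coefficient of y^2: 12


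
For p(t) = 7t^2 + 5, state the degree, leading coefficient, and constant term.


Highest power of t is 2, with coefficient 7. Constant term is 5.
Degree = 2, leading coefficient = 7, constant term = 5


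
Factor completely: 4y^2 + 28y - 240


Roots satisfy r1 + r2 = -b/a = -7 and r1*r2 = c/a = -60.
So r1 = 5, r2 = -12.
4y^2 + 28y - 240 = 4(y - r1)(y - r2) = 4(y - 5)(y + 12)


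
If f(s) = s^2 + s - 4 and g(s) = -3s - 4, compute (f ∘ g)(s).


Substitute g(s) into f:
f(g(s)) = 1*(-3s - 4)^2 + 1*(-3s - 4) + (-4)
(-3s - 4)^2 = 9s^2 + 24s + 16
Expand and combine: 9s^2 + 21s + 8


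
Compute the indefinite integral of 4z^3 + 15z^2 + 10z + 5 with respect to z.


Reverse power rule on each term:
  ∫ 4z^3 dz = z^4
  ∫ 15z^2 dz = 5z^3
  ∫ 10z dz = 5z^2
  ∫ 5 dz = 5z
F(z) = z^4 + 5z^3 + 5z^2 + 5z + C


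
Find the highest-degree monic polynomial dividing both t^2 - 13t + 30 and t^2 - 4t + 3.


Factor each:
  t^2 - 13t + 30 = (t - 3)(t - 10)
  t^2 - 4t + 3 = (t - 3)(t - 1)
Common monic factor: t - 3


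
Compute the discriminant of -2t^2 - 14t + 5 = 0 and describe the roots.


D = b^2 - 4ac = (-14)^2 - 4(-2)(5) = 196 + 40 = 236
Since D > 0: two distinct irrational roots


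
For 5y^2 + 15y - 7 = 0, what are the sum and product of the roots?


For ay^2+by+c=0: sum = -b/a, product = c/a.
a=5, b=15, c=-7
Sum = -(15)/5 = -3
Product = (-7)/5 = -7/5


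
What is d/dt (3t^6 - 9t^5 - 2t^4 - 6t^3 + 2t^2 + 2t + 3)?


Apply the power rule term by term:
  d/dt(3t^6) = 18t^5
  d/dt(-9t^5) = -45t^4
  d/dt(-2t^4) = -8t^3
  d/dt(-6t^3) = -18t^2
  d/dt(2t^2) = 4t
  d/dt(2t) = 2
  d/dt(3) = 0
p'(t) = 18t^5 - 45t^4 - 8t^3 - 18t^2 + 4t + 2


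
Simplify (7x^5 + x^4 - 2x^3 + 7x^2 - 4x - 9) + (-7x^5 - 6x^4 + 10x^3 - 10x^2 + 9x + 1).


Align terms by degree and add:
  7x^5 + x^4 - 2x^3 + 7x^2 - 4x - 9
  -7x^5 - 6x^4 + 10x^3 - 10x^2 + 9x + 1
= -5x^4 + 8x^3 - 3x^2 + 5x - 8


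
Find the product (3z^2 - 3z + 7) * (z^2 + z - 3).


Distribute each term of the first polynomial:
  (3z^2)(z^2 + z - 3) = 3z^4 + 3z^3 - 9z^2
  (-3z)(z^2 + z - 3) = -3z^3 - 3z^2 + 9z
  (7)(z^2 + z - 3) = 7z^2 + 7z - 21
Sum: 3z^4 - 5z^2 + 16z - 21


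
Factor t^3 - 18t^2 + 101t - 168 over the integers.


Try integer roots (divisors of -168). t=7: p(7)=0.
Divide out (t - 7): quotient is t^2 - 11t + 24.
Factor the quadratic: (t - 3)(t - 8)
Result: (t - 7)(t - 3)(t - 8)


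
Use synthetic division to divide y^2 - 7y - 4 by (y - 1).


Synthetic division with c = 1. Coefficients: 1, -7, -4
Bring down 1.
  1 * 1 = 1; 1 - 7 = -6
  -6 * 1 = -6; -6 - 4 = -10
Quotient: y - 6, Remainder: -10


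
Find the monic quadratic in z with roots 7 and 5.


p(z) = (z - 7)(z - 5)
Expand: z^2 - 12z + 35


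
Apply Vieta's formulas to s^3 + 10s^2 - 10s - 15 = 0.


Monic cubic s^3+bs^2+cs+d=0: sum=-b, pairwise sum=c, product=-d.
b=10, c=-10, d=-15
r1+r2+r3 = -10
r1r2+r1r3+r2r3 = -10
r1r2r3 = 15


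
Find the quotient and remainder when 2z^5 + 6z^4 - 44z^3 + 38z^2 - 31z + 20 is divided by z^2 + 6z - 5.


(2z^5 + 6z^4 - 44z^3 + 38z^2 - 31z + 20) / (z^2 + 6z - 5)
Step 1: 2z^3 * (z^2 + 6z - 5) = 2z^5 + 12z^4 - 10z^3; subtract.
Step 2: -6z^2 * (z^2 + 6z - 5) = -6z^4 - 36z^3 + 30z^2; subtract.
Step 3: 2z * (z^2 + 6z - 5) = 2z^3 + 12z^2 - 10z; subtract.
Step 4: -4 * (z^2 + 6z - 5) = -4z^2 - 24z + 20; subtract.
Quotient: 2z^3 - 6z^2 + 2z - 4, Remainder: 3z


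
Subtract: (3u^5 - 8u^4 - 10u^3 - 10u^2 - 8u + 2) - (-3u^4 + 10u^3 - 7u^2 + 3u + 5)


Distribute the minus sign:
  (3u^5 - 8u^4 - 10u^3 - 10u^2 - 8u + 2)
- (-3u^4 + 10u^3 - 7u^2 + 3u + 5)
Negate second polynomial: 3u^4 - 10u^3 + 7u^2 - 3u - 5
Add: 3u^5 - 5u^4 - 20u^3 - 3u^2 - 11u - 3


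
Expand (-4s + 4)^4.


Expand (-4s + 4)^4 by repeated multiplication:
  (-4s + 4)^2 = 16s^2 - 32s + 16
  (-4s + 4)^3 = -64s^3 + 192s^2 - 192s + 64
= 256s^4 - 1024s^3 + 1536s^2 - 1024s + 256


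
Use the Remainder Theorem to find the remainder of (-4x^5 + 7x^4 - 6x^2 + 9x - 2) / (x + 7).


By the Remainder Theorem, the remainder equals p(-7):
  -4*(-7)^5 = 67228
  7*(-7)^4 = 16807
  0*(-7)^3 = 0
  -6*(-7)^2 = -294
  9*(-7)^1 = -63
  constant: -2
Sum: 67228 + 16807 + 0 - 294 - 63 - 2 = 83676


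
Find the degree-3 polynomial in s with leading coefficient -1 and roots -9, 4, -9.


p(s) = -(s + 9)(s - 4)(s + 9)
Expand: -s^3 - 14s^2 - 9s + 324


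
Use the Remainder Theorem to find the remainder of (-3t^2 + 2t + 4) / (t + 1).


By the Remainder Theorem, the remainder equals p(-1):
  -3*(-1)^2 = -3
  2*(-1)^1 = -2
  constant: 4
Sum: -3 - 2 + 4 = -1


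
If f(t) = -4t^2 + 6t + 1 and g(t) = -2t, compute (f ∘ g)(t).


Substitute g(t) into f:
f(g(t)) = -4*(-2t)^2 + 6*(-2t) + 1
(-2t)^2 = 4t^2
Expand and combine: -16t^2 - 12t + 1


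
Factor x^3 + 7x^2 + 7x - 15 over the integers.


Try integer roots (divisors of -15). x=-5: p(-5)=0.
Divide out (x + 5): quotient is x^2 + 2x - 3.
Factor the quadratic: (x + 3)(x - 1)
Result: (x + 5)(x + 3)(x - 1)


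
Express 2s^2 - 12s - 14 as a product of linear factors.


Roots satisfy r1 + r2 = -b/a = 6 and r1*r2 = c/a = -7.
So r1 = -1, r2 = 7.
2s^2 - 12s - 14 = 2(s - r1)(s - r2) = 2(s + 1)(s - 7)


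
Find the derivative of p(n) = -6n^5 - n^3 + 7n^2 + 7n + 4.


Apply the power rule term by term:
  d/dn(-6n^5) = -30n^4
  d/dn(-n^3) = -3n^2
  d/dn(7n^2) = 14n
  d/dn(7n) = 7
  d/dn(4) = 0
p'(n) = -30n^4 - 3n^2 + 14n + 7


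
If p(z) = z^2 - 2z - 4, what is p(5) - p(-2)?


p(5) = 11
p(-2) = 4
p(5) - p(-2) = 11 - 4 = 7


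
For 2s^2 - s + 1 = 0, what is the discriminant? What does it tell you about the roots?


D = b^2 - 4ac = (-1)^2 - 4(2)(1) = 1 - 8 = -7
Since D < 0: two complex conjugate roots (no real roots)


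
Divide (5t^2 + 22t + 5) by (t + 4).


(5t^2 + 22t + 5) / (t + 4)
Step 1: 5t * (t + 4) = 5t^2 + 20t; subtract.
Step 2: 2 * (t + 4) = 2t + 8; subtract.
Quotient: 5t + 2, Remainder: -3


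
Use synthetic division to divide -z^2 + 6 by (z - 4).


Synthetic division with c = 4. Coefficients: -1, 0, 6
Bring down -1.
  -1 * 4 = -4; -4 + 0 = -4
  -4 * 4 = -16; -16 + 6 = -10
Quotient: -z - 4, Remainder: -10


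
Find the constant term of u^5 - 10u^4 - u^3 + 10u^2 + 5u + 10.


Read off the constant term: 10


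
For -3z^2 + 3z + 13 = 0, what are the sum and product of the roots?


For az^2+bz+c=0: sum = -b/a, product = c/a.
a=-3, b=3, c=13
Sum = -(3)/-3 = 1
Product = (13)/-3 = -13/3


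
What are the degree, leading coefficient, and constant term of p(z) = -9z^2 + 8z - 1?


Highest power of z is 2, with coefficient -9. Constant term is -1.
Degree = 2, leading coefficient = -9, constant term = -1


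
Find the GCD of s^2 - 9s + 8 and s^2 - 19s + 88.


Factor each:
  s^2 - 9s + 8 = (s - 8)(s - 1)
  s^2 - 19s + 88 = (s - 8)(s - 11)
Common monic factor: s - 8


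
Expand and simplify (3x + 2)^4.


Expand (3x + 2)^4 by repeated multiplication:
  (3x + 2)^2 = 9x^2 + 12x + 4
  (3x + 2)^3 = 27x^3 + 54x^2 + 36x + 8
= 81x^4 + 216x^3 + 216x^2 + 96x + 16


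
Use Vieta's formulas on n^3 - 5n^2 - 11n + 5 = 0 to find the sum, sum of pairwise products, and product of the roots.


Monic cubic n^3+bn^2+cn+d=0: sum=-b, pairwise sum=c, product=-d.
b=-5, c=-11, d=5
r1+r2+r3 = 5
r1r2+r1r3+r2r3 = -11
r1r2r3 = -5


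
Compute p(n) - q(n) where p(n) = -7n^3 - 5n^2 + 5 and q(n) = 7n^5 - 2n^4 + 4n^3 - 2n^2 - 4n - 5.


Distribute the minus sign:
  (-7n^3 - 5n^2 + 5)
- (7n^5 - 2n^4 + 4n^3 - 2n^2 - 4n - 5)
Negate second polynomial: -7n^5 + 2n^4 - 4n^3 + 2n^2 + 4n + 5
Add: -7n^5 + 2n^4 - 11n^3 - 3n^2 + 4n + 10


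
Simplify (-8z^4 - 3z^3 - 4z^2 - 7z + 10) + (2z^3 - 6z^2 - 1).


Align terms by degree and add:
  -8z^4 - 3z^3 - 4z^2 - 7z + 10
+ 2z^3 - 6z^2 - 1
= -8z^4 - z^3 - 10z^2 - 7z + 9


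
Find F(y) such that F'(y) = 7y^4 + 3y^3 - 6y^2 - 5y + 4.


Reverse power rule on each term:
  ∫ 7y^4 dy = (7/5)y^5
  ∫ 3y^3 dy = (3/4)y^4
  ∫ -6y^2 dy = -2y^3
  ∫ -5y dy = -(5/2)y^2
  ∫ 4 dy = 4y
F(y) = (7/5)y^5 + (3/4)y^4 - 2y^3 - (5/2)y^2 + 4y + C


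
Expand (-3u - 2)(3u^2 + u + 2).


Distribute each term of the first polynomial:
  (-3u)(3u^2 + u + 2) = -9u^3 - 3u^2 - 6u
  (-2)(3u^2 + u + 2) = -6u^2 - 2u - 4
Sum: -9u^3 - 9u^2 - 8u - 4


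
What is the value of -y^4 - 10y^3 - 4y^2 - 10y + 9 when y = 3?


Using direct substitution:
  -1 * (3)^4 = -81
  -10 * (3)^3 = -270
  -4 * (3)^2 = -36
  -10 * (3)^1 = -30
  constant: 9
Sum = -81 - 270 - 36 - 30 + 9 = -408


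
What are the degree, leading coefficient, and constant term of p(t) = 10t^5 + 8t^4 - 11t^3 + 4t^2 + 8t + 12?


Highest power of t is 5, with coefficient 10. Constant term is 12.
Degree = 5, leading coefficient = 10, constant term = 12


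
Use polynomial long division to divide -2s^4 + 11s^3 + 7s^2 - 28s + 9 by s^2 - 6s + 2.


(-2s^4 + 11s^3 + 7s^2 - 28s + 9) / (s^2 - 6s + 2)
Step 1: -2s^2 * (s^2 - 6s + 2) = -2s^4 + 12s^3 - 4s^2; subtract.
Step 2: -s * (s^2 - 6s + 2) = -s^3 + 6s^2 - 2s; subtract.
Step 3: 5 * (s^2 - 6s + 2) = 5s^2 - 30s + 10; subtract.
Quotient: -2s^2 - s + 5, Remainder: 4s - 1


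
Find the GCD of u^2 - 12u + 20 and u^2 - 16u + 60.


Factor each:
  u^2 - 12u + 20 = (u - 10)(u - 2)
  u^2 - 16u + 60 = (u - 10)(u - 6)
Common monic factor: u - 10


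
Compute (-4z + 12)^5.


Expand (-4z + 12)^5 by repeated multiplication:
  (-4z + 12)^2 = 16z^2 - 96z + 144
  (-4z + 12)^3 = -64z^3 + 576z^2 - 1728z + 1728
  (-4z + 12)^4 = 256z^4 - 3072z^3 + 13824z^2 - 27648z + 20736
= -1024z^5 + 15360z^4 - 92160z^3 + 276480z^2 - 414720z + 248832


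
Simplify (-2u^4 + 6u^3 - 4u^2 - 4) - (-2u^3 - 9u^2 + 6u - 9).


Distribute the minus sign:
  (-2u^4 + 6u^3 - 4u^2 - 4)
- (-2u^3 - 9u^2 + 6u - 9)
Negate second polynomial: 2u^3 + 9u^2 - 6u + 9
Add: -2u^4 + 8u^3 + 5u^2 - 6u + 5


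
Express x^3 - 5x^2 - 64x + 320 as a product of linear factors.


Try integer roots (divisors of 320). x=5: p(5)=0.
Divide out (x - 5): quotient is x^2 - 64.
Factor the quadratic: (x + 8)(x - 8)
Result: (x - 5)(x + 8)(x - 8)


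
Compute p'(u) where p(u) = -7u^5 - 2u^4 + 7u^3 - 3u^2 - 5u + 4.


Apply the power rule term by term:
  d/du(-7u^5) = -35u^4
  d/du(-2u^4) = -8u^3
  d/du(7u^3) = 21u^2
  d/du(-3u^2) = -6u
  d/du(-5u) = -5
  d/du(4) = 0
p'(u) = -35u^4 - 8u^3 + 21u^2 - 6u - 5


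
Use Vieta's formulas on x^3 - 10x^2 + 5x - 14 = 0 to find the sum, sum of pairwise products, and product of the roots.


Monic cubic x^3+bx^2+cx+d=0: sum=-b, pairwise sum=c, product=-d.
b=-10, c=5, d=-14
r1+r2+r3 = 10
r1r2+r1r3+r2r3 = 5
r1r2r3 = 14


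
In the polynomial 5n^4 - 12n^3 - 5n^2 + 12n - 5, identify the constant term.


Read off the constant term: -5


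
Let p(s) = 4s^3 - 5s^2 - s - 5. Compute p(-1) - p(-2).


p(-1) = -13
p(-2) = -55
p(-1) - p(-2) = -13 + 55 = 42


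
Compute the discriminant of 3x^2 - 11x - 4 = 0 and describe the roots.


D = b^2 - 4ac = (-11)^2 - 4(3)(-4) = 121 + 48 = 169
Since D > 0: two distinct rational roots


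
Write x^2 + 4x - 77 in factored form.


Roots satisfy r1 + r2 = -b/a = -4 and r1*r2 = c/a = -77.
So r1 = 7, r2 = -11.
x^2 + 4x - 77 = (x - r1)(x - r2) = (x - 7)(x + 11)


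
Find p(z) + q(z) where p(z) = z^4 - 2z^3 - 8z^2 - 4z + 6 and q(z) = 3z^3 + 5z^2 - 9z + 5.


Align terms by degree and add:
  z^4 - 2z^3 - 8z^2 - 4z + 6
+ 3z^3 + 5z^2 - 9z + 5
= z^4 + z^3 - 3z^2 - 13z + 11


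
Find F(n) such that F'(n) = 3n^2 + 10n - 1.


Reverse power rule on each term:
  ∫ 3n^2 dn = n^3
  ∫ 10n dn = 5n^2
  ∫ -1 dn = -n
F(n) = n^3 + 5n^2 - n + C


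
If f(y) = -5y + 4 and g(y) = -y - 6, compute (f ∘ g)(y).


Substitute g(y) into f:
f(g(y)) = -5*(-y - 6) + 4
Expand and combine: 5y + 34


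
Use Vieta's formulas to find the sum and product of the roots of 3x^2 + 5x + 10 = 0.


For ax^2+bx+c=0: sum = -b/a, product = c/a.
a=3, b=5, c=10
Sum = -(5)/3 = -5/3
Product = (10)/3 = 10/3


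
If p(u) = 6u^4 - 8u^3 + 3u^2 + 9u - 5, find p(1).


Using direct substitution:
  6 * (1)^4 = 6
  -8 * (1)^3 = -8
  3 * (1)^2 = 3
  9 * (1)^1 = 9
  constant: -5
Sum = 6 - 8 + 3 + 9 - 5 = 5


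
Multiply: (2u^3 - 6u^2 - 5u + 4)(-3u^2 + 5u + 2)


Distribute each term of the first polynomial:
  (2u^3)(-3u^2 + 5u + 2) = -6u^5 + 10u^4 + 4u^3
  (-6u^2)(-3u^2 + 5u + 2) = 18u^4 - 30u^3 - 12u^2
  (-5u)(-3u^2 + 5u + 2) = 15u^3 - 25u^2 - 10u
  (4)(-3u^2 + 5u + 2) = -12u^2 + 20u + 8
Sum: -6u^5 + 28u^4 - 11u^3 - 49u^2 + 10u + 8


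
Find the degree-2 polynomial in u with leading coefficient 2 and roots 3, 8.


p(u) = 2(u - 3)(u - 8)
Expand: 2u^2 - 22u + 48


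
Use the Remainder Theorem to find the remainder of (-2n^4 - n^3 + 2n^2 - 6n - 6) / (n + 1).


By the Remainder Theorem, the remainder equals p(-1):
  -2*(-1)^4 = -2
  -1*(-1)^3 = 1
  2*(-1)^2 = 2
  -6*(-1)^1 = 6
  constant: -6
Sum: -2 + 1 + 2 + 6 - 6 = 1


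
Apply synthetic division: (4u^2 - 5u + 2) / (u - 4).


Synthetic division with c = 4. Coefficients: 4, -5, 2
Bring down 4.
  4 * 4 = 16; 16 - 5 = 11
  11 * 4 = 44; 44 + 2 = 46
Quotient: 4u + 11, Remainder: 46


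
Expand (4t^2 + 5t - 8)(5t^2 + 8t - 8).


Distribute each term of the first polynomial:
  (4t^2)(5t^2 + 8t - 8) = 20t^4 + 32t^3 - 32t^2
  (5t)(5t^2 + 8t - 8) = 25t^3 + 40t^2 - 40t
  (-8)(5t^2 + 8t - 8) = -40t^2 - 64t + 64
Sum: 20t^4 + 57t^3 - 32t^2 - 104t + 64


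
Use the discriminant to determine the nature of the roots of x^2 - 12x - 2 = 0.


D = b^2 - 4ac = (-12)^2 - 4(1)(-2) = 144 + 8 = 152
Since D > 0: two distinct irrational roots


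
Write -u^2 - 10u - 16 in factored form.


Roots satisfy r1 + r2 = -b/a = -10 and r1*r2 = c/a = 16.
So r1 = -2, r2 = -8.
-u^2 - 10u - 16 = -(u - r1)(u - r2) = -(u + 2)(u + 8)


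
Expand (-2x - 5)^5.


Expand (-2x - 5)^5 by repeated multiplication:
  (-2x - 5)^2 = 4x^2 + 20x + 25
  (-2x - 5)^3 = -8x^3 - 60x^2 - 150x - 125
  (-2x - 5)^4 = 16x^4 + 160x^3 + 600x^2 + 1000x + 625
= -32x^5 - 400x^4 - 2000x^3 - 5000x^2 - 6250x - 3125


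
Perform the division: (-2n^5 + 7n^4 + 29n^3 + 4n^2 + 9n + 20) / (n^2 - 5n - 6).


(-2n^5 + 7n^4 + 29n^3 + 4n^2 + 9n + 20) / (n^2 - 5n - 6)
Step 1: -2n^3 * (n^2 - 5n - 6) = -2n^5 + 10n^4 + 12n^3; subtract.
Step 2: -3n^2 * (n^2 - 5n - 6) = -3n^4 + 15n^3 + 18n^2; subtract.
Step 3: 2n * (n^2 - 5n - 6) = 2n^3 - 10n^2 - 12n; subtract.
Step 4: -4 * (n^2 - 5n - 6) = -4n^2 + 20n + 24; subtract.
Quotient: -2n^3 - 3n^2 + 2n - 4, Remainder: n - 4


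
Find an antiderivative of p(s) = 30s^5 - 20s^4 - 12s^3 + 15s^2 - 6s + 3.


Reverse power rule on each term:
  ∫ 30s^5 ds = 5s^6
  ∫ -20s^4 ds = -4s^5
  ∫ -12s^3 ds = -3s^4
  ∫ 15s^2 ds = 5s^3
  ∫ -6s ds = -3s^2
  ∫ 3 ds = 3s
F(s) = 5s^6 - 4s^5 - 3s^4 + 5s^3 - 3s^2 + 3s + C


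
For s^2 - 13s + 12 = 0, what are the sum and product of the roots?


For as^2+bs+c=0: sum = -b/a, product = c/a.
a=1, b=-13, c=12
Sum = -(-13)/1 = 13
Product = (12)/1 = 12


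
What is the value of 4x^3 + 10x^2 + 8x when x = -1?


Using direct substitution:
  4 * (-1)^3 = -4
  10 * (-1)^2 = 10
  8 * (-1)^1 = -8
  constant: 0
Sum = -4 + 10 - 8 + 0 = -2


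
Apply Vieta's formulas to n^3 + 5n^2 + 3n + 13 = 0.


Monic cubic n^3+bn^2+cn+d=0: sum=-b, pairwise sum=c, product=-d.
b=5, c=3, d=13
r1+r2+r3 = -5
r1r2+r1r3+r2r3 = 3
r1r2r3 = -13


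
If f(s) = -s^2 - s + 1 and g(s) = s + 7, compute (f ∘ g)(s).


Substitute g(s) into f:
f(g(s)) = -1*(s + 7)^2 + (-1)*(s + 7) + 1
(s + 7)^2 = s^2 + 14s + 49
Expand and combine: -s^2 - 15s - 55


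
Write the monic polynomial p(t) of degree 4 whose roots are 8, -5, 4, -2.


p(t) = (t - 8)(t + 5)(t - 4)(t + 2)
Expand: t^4 - 5t^3 - 42t^2 + 104t + 320


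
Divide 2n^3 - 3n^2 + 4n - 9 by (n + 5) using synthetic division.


Synthetic division with c = -5. Coefficients: 2, -3, 4, -9
Bring down 2.
  2 * -5 = -10; -10 - 3 = -13
  -13 * -5 = 65; 65 + 4 = 69
  69 * -5 = -345; -345 - 9 = -354
Quotient: 2n^2 - 13n + 69, Remainder: -354


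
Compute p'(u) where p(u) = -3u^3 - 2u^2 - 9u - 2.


Apply the power rule term by term:
  d/du(-3u^3) = -9u^2
  d/du(-2u^2) = -4u
  d/du(-9u) = -9
  d/du(-2) = 0
p'(u) = -9u^2 - 4u - 9


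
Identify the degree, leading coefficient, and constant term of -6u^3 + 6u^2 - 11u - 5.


Highest power of u is 3, with coefficient -6. Constant term is -5.
Degree = 3, leading coefficient = -6, constant term = -5


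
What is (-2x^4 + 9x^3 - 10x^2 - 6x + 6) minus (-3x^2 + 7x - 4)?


Distribute the minus sign:
  (-2x^4 + 9x^3 - 10x^2 - 6x + 6)
- (-3x^2 + 7x - 4)
Negate second polynomial: 3x^2 - 7x + 4
Add: -2x^4 + 9x^3 - 7x^2 - 13x + 10


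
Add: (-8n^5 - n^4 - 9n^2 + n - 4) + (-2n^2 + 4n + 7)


Align terms by degree and add:
  -8n^5 - n^4 - 9n^2 + n - 4
  -2n^2 + 4n + 7
= -8n^5 - n^4 - 11n^2 + 5n + 3


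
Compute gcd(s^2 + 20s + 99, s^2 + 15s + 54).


Factor each:
  s^2 + 20s + 99 = (s + 9)(s + 11)
  s^2 + 15s + 54 = (s + 9)(s + 6)
Common monic factor: s + 9


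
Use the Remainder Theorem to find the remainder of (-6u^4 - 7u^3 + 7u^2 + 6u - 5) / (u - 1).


By the Remainder Theorem, the remainder equals p(1):
  -6*(1)^4 = -6
  -7*(1)^3 = -7
  7*(1)^2 = 7
  6*(1)^1 = 6
  constant: -5
Sum: -6 - 7 + 7 + 6 - 5 = -5


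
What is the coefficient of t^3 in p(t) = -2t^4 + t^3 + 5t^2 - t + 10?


Read off the coefficient of t^3: 1


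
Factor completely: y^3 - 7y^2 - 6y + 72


Try integer roots (divisors of 72). y=4: p(4)=0.
Divide out (y - 4): quotient is y^2 - 3y - 18.
Factor the quadratic: (y - 6)(y + 3)
Result: (y - 4)(y - 6)(y + 3)


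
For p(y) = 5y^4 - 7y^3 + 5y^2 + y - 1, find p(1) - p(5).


p(1) = 3
p(5) = 2379
p(1) - p(5) = 3 - 2379 = -2376


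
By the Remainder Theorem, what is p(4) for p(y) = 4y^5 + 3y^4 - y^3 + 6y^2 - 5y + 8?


By the Remainder Theorem, the remainder equals p(4):
  4*(4)^5 = 4096
  3*(4)^4 = 768
  -1*(4)^3 = -64
  6*(4)^2 = 96
  -5*(4)^1 = -20
  constant: 8
Sum: 4096 + 768 - 64 + 96 - 20 + 8 = 4884


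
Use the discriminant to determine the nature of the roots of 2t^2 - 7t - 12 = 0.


D = b^2 - 4ac = (-7)^2 - 4(2)(-12) = 49 + 96 = 145
Since D > 0: two distinct irrational roots


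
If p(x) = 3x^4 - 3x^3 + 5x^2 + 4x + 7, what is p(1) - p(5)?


p(1) = 16
p(5) = 1652
p(1) - p(5) = 16 - 1652 = -1636


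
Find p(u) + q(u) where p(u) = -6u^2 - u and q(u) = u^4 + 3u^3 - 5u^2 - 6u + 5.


Align terms by degree and add:
  -6u^2 - u
+ u^4 + 3u^3 - 5u^2 - 6u + 5
= u^4 + 3u^3 - 11u^2 - 7u + 5


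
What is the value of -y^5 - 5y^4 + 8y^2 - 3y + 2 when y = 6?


Using direct substitution:
  -1 * (6)^5 = -7776
  -5 * (6)^4 = -6480
  0 * (6)^3 = 0
  8 * (6)^2 = 288
  -3 * (6)^1 = -18
  constant: 2
Sum = -7776 - 6480 + 0 + 288 - 18 + 2 = -13984


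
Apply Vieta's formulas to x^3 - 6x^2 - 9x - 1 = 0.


Monic cubic x^3+bx^2+cx+d=0: sum=-b, pairwise sum=c, product=-d.
b=-6, c=-9, d=-1
r1+r2+r3 = 6
r1r2+r1r3+r2r3 = -9
r1r2r3 = 1


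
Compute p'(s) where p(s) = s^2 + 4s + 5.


Apply the power rule term by term:
  d/ds(s^2) = 2s
  d/ds(4s) = 4
  d/ds(5) = 0
p'(s) = 2s + 4


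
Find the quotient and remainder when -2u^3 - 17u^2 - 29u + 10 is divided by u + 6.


(-2u^3 - 17u^2 - 29u + 10) / (u + 6)
Step 1: -2u^2 * (u + 6) = -2u^3 - 12u^2; subtract.
Step 2: -5u * (u + 6) = -5u^2 - 30u; subtract.
Step 3: 1 * (u + 6) = u + 6; subtract.
Quotient: -2u^2 - 5u + 1, Remainder: 4


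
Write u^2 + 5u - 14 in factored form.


Roots satisfy r1 + r2 = -b/a = -5 and r1*r2 = c/a = -14.
So r1 = 2, r2 = -7.
u^2 + 5u - 14 = (u - r1)(u - r2) = (u - 2)(u + 7)


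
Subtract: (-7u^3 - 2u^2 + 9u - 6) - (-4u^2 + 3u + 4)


Distribute the minus sign:
  (-7u^3 - 2u^2 + 9u - 6)
- (-4u^2 + 3u + 4)
Negate second polynomial: 4u^2 - 3u - 4
Add: -7u^3 + 2u^2 + 6u - 10


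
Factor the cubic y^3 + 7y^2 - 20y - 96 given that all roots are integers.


Try integer roots (divisors of -96). y=-3: p(-3)=0.
Divide out (y + 3): quotient is y^2 + 4y - 32.
Factor the quadratic: (y - 4)(y + 8)
Result: (y + 3)(y - 4)(y + 8)


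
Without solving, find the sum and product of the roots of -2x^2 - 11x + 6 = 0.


For ax^2+bx+c=0: sum = -b/a, product = c/a.
a=-2, b=-11, c=6
Sum = -(-11)/-2 = -11/2
Product = (6)/-2 = -3


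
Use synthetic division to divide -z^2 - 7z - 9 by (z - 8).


Synthetic division with c = 8. Coefficients: -1, -7, -9
Bring down -1.
  -1 * 8 = -8; -8 - 7 = -15
  -15 * 8 = -120; -120 - 9 = -129
Quotient: -z - 15, Remainder: -129


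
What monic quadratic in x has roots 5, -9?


p(x) = (x - 5)(x + 9)
Expand: x^2 + 4x - 45


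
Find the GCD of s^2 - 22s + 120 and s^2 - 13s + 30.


Factor each:
  s^2 - 22s + 120 = (s - 10)(s - 12)
  s^2 - 13s + 30 = (s - 10)(s - 3)
Common monic factor: s - 10


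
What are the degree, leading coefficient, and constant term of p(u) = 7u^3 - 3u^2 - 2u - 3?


Highest power of u is 3, with coefficient 7. Constant term is -3.
Degree = 3, leading coefficient = 7, constant term = -3


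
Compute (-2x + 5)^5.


Expand (-2x + 5)^5 by repeated multiplication:
  (-2x + 5)^2 = 4x^2 - 20x + 25
  (-2x + 5)^3 = -8x^3 + 60x^2 - 150x + 125
  (-2x + 5)^4 = 16x^4 - 160x^3 + 600x^2 - 1000x + 625
= -32x^5 + 400x^4 - 2000x^3 + 5000x^2 - 6250x + 3125


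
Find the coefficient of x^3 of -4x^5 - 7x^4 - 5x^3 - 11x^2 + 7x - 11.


Read off the coefficient of x^3: -5


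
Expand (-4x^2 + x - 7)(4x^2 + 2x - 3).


Distribute each term of the first polynomial:
  (-4x^2)(4x^2 + 2x - 3) = -16x^4 - 8x^3 + 12x^2
  (x)(4x^2 + 2x - 3) = 4x^3 + 2x^2 - 3x
  (-7)(4x^2 + 2x - 3) = -28x^2 - 14x + 21
Sum: -16x^4 - 4x^3 - 14x^2 - 17x + 21


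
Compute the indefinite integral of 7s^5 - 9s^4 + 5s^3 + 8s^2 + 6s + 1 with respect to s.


Reverse power rule on each term:
  ∫ 7s^5 ds = (7/6)s^6
  ∫ -9s^4 ds = -(9/5)s^5
  ∫ 5s^3 ds = (5/4)s^4
  ∫ 8s^2 ds = (8/3)s^3
  ∫ 6s ds = 3s^2
  ∫ 1 ds = s
F(s) = (7/6)s^6 - (9/5)s^5 + (5/4)s^4 + (8/3)s^3 + 3s^2 + s + C


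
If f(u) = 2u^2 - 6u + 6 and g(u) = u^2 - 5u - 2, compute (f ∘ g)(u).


Substitute g(u) into f:
f(g(u)) = 2*(u^2 - 5u - 2)^2 + (-6)*(u^2 - 5u - 2) + 6
(u^2 - 5u - 2)^2 = u^4 - 10u^3 + 21u^2 + 20u + 4
Expand and combine: 2u^4 - 20u^3 + 36u^2 + 70u + 26


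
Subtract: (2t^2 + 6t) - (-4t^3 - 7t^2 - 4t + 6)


Distribute the minus sign:
  (2t^2 + 6t)
- (-4t^3 - 7t^2 - 4t + 6)
Negate second polynomial: 4t^3 + 7t^2 + 4t - 6
Add: 4t^3 + 9t^2 + 10t - 6


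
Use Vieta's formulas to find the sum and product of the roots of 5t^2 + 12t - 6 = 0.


For at^2+bt+c=0: sum = -b/a, product = c/a.
a=5, b=12, c=-6
Sum = -(12)/5 = -12/5
Product = (-6)/5 = -6/5


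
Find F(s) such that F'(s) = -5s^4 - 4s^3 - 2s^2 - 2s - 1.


Reverse power rule on each term:
  ∫ -5s^4 ds = -s^5
  ∫ -4s^3 ds = -s^4
  ∫ -2s^2 ds = -(2/3)s^3
  ∫ -2s ds = -s^2
  ∫ -1 ds = -s
F(s) = -s^5 - s^4 - (2/3)s^3 - s^2 - s + C


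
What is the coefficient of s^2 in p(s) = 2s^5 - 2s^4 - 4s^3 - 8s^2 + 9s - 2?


Read off the coefficient of s^2: -8


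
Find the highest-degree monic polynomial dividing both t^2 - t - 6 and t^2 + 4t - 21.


Factor each:
  t^2 - t - 6 = (t - 3)(t + 2)
  t^2 + 4t - 21 = (t - 3)(t + 7)
Common monic factor: t - 3


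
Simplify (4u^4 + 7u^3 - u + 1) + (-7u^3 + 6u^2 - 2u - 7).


Align terms by degree and add:
  4u^4 + 7u^3 - u + 1
  -7u^3 + 6u^2 - 2u - 7
= 4u^4 + 6u^2 - 3u - 6


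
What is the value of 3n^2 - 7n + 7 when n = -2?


Using direct substitution:
  3 * (-2)^2 = 12
  -7 * (-2)^1 = 14
  constant: 7
Sum = 12 + 14 + 7 = 33


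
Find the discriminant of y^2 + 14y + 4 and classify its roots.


D = b^2 - 4ac = (14)^2 - 4(1)(4) = 196 - 16 = 180
Since D > 0: two distinct irrational roots


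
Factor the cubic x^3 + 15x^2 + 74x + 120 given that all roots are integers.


Try integer roots (divisors of 120). x=-4: p(-4)=0.
Divide out (x + 4): quotient is x^2 + 11x + 30.
Factor the quadratic: (x + 5)(x + 6)
Result: (x + 4)(x + 5)(x + 6)


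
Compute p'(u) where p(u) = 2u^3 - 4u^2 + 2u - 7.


Apply the power rule term by term:
  d/du(2u^3) = 6u^2
  d/du(-4u^2) = -8u
  d/du(2u) = 2
  d/du(-7) = 0
p'(u) = 6u^2 - 8u + 2


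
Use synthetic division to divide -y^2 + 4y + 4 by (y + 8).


Synthetic division with c = -8. Coefficients: -1, 4, 4
Bring down -1.
  -1 * -8 = 8; 8 + 4 = 12
  12 * -8 = -96; -96 + 4 = -92
Quotient: -y + 12, Remainder: -92


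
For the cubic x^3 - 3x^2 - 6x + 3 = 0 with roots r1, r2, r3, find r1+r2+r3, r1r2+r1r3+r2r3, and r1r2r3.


Monic cubic x^3+bx^2+cx+d=0: sum=-b, pairwise sum=c, product=-d.
b=-3, c=-6, d=3
r1+r2+r3 = 3
r1r2+r1r3+r2r3 = -6
r1r2r3 = -3


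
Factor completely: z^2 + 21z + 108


Roots satisfy r1 + r2 = -b/a = -21 and r1*r2 = c/a = 108.
So r1 = -9, r2 = -12.
z^2 + 21z + 108 = (z - r1)(z - r2) = (z + 9)(z + 12)


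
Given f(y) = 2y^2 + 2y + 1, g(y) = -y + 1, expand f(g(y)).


Substitute g(y) into f:
f(g(y)) = 2*(-y + 1)^2 + 2*(-y + 1) + 1
(-y + 1)^2 = y^2 - 2y + 1
Expand and combine: 2y^2 - 6y + 5


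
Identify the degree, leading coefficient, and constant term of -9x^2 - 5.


Highest power of x is 2, with coefficient -9. Constant term is -5.
Degree = 2, leading coefficient = -9, constant term = -5


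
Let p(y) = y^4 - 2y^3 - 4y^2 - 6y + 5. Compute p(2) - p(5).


p(2) = -23
p(5) = 250
p(2) - p(5) = -23 - 250 = -273


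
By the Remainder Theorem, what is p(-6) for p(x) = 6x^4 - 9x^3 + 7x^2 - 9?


By the Remainder Theorem, the remainder equals p(-6):
  6*(-6)^4 = 7776
  -9*(-6)^3 = 1944
  7*(-6)^2 = 252
  0*(-6)^1 = 0
  constant: -9
Sum: 7776 + 1944 + 252 + 0 - 9 = 9963


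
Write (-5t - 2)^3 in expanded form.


Expand (-5t - 2)^3 by repeated multiplication:
  (-5t - 2)^2 = 25t^2 + 20t + 4
= -125t^3 - 150t^2 - 60t - 8


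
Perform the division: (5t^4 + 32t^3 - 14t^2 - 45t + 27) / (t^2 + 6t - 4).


(5t^4 + 32t^3 - 14t^2 - 45t + 27) / (t^2 + 6t - 4)
Step 1: 5t^2 * (t^2 + 6t - 4) = 5t^4 + 30t^3 - 20t^2; subtract.
Step 2: 2t * (t^2 + 6t - 4) = 2t^3 + 12t^2 - 8t; subtract.
Step 3: -6 * (t^2 + 6t - 4) = -6t^2 - 36t + 24; subtract.
Quotient: 5t^2 + 2t - 6, Remainder: -t + 3


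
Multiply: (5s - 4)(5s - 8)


Distribute each term of the first polynomial:
  (5s)(5s - 8) = 25s^2 - 40s
  (-4)(5s - 8) = -20s + 32
Sum: 25s^2 - 60s + 32


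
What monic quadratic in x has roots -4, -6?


p(x) = (x + 4)(x + 6)
Expand: x^2 + 10x + 24


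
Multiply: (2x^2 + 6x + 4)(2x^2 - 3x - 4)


Distribute each term of the first polynomial:
  (2x^2)(2x^2 - 3x - 4) = 4x^4 - 6x^3 - 8x^2
  (6x)(2x^2 - 3x - 4) = 12x^3 - 18x^2 - 24x
  (4)(2x^2 - 3x - 4) = 8x^2 - 12x - 16
Sum: 4x^4 + 6x^3 - 18x^2 - 36x - 16


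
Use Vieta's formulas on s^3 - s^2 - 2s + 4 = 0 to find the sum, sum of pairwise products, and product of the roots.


Monic cubic s^3+bs^2+cs+d=0: sum=-b, pairwise sum=c, product=-d.
b=-1, c=-2, d=4
r1+r2+r3 = 1
r1r2+r1r3+r2r3 = -2
r1r2r3 = -4


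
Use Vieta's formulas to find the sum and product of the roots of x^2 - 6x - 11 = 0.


For ax^2+bx+c=0: sum = -b/a, product = c/a.
a=1, b=-6, c=-11
Sum = -(-6)/1 = 6
Product = (-11)/1 = -11


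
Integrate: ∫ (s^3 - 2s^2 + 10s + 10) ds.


Reverse power rule on each term:
  ∫ s^3 ds = (1/4)s^4
  ∫ -2s^2 ds = -(2/3)s^3
  ∫ 10s ds = 5s^2
  ∫ 10 ds = 10s
F(s) = (1/4)s^4 - (2/3)s^3 + 5s^2 + 10s + C


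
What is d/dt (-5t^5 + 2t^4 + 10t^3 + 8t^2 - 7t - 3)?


Apply the power rule term by term:
  d/dt(-5t^5) = -25t^4
  d/dt(2t^4) = 8t^3
  d/dt(10t^3) = 30t^2
  d/dt(8t^2) = 16t
  d/dt(-7t) = -7
  d/dt(-3) = 0
p'(t) = -25t^4 + 8t^3 + 30t^2 + 16t - 7


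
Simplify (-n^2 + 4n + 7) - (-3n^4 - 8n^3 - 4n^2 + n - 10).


Distribute the minus sign:
  (-n^2 + 4n + 7)
- (-3n^4 - 8n^3 - 4n^2 + n - 10)
Negate second polynomial: 3n^4 + 8n^3 + 4n^2 - n + 10
Add: 3n^4 + 8n^3 + 3n^2 + 3n + 17


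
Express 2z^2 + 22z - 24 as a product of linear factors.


Roots satisfy r1 + r2 = -b/a = -11 and r1*r2 = c/a = -12.
So r1 = -12, r2 = 1.
2z^2 + 22z - 24 = 2(z - r1)(z - r2) = 2(z + 12)(z - 1)


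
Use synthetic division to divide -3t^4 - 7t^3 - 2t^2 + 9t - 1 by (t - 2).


Synthetic division with c = 2. Coefficients: -3, -7, -2, 9, -1
Bring down -3.
  -3 * 2 = -6; -6 - 7 = -13
  -13 * 2 = -26; -26 - 2 = -28
  -28 * 2 = -56; -56 + 9 = -47
  -47 * 2 = -94; -94 - 1 = -95
Quotient: -3t^3 - 13t^2 - 28t - 47, Remainder: -95


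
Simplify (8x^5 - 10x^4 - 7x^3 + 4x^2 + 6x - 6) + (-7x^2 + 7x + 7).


Align terms by degree and add:
  8x^5 - 10x^4 - 7x^3 + 4x^2 + 6x - 6
  -7x^2 + 7x + 7
= 8x^5 - 10x^4 - 7x^3 - 3x^2 + 13x + 1


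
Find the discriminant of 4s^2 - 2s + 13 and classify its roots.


D = b^2 - 4ac = (-2)^2 - 4(4)(13) = 4 - 208 = -204
Since D < 0: two complex conjugate roots (no real roots)


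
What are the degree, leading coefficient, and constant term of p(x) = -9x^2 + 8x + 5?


Highest power of x is 2, with coefficient -9. Constant term is 5.
Degree = 2, leading coefficient = -9, constant term = 5


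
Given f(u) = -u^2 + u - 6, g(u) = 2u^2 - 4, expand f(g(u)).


Substitute g(u) into f:
f(g(u)) = -1*(2u^2 - 4)^2 + 1*(2u^2 - 4) + (-6)
(2u^2 - 4)^2 = 4u^4 - 16u^2 + 16
Expand and combine: -4u^4 + 18u^2 - 26


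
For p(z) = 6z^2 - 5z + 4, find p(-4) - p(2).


p(-4) = 120
p(2) = 18
p(-4) - p(2) = 120 - 18 = 102


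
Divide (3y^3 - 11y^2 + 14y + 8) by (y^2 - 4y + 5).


(3y^3 - 11y^2 + 14y + 8) / (y^2 - 4y + 5)
Step 1: 3y * (y^2 - 4y + 5) = 3y^3 - 12y^2 + 15y; subtract.
Step 2: 1 * (y^2 - 4y + 5) = y^2 - 4y + 5; subtract.
Quotient: 3y + 1, Remainder: 3y + 3


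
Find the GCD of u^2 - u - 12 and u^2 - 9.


Factor each:
  u^2 - u - 12 = (u + 3)(u - 4)
  u^2 - 9 = (u + 3)(u - 3)
Common monic factor: u + 3


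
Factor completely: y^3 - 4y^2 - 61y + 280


Try integer roots (divisors of 280). y=7: p(7)=0.
Divide out (y - 7): quotient is y^2 + 3y - 40.
Factor the quadratic: (y - 5)(y + 8)
Result: (y - 7)(y - 5)(y + 8)


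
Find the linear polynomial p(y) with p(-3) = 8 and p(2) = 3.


p(y) = my + b. Using p(-3)=8, p(2)=3:
m = (8 - 3)/(-3 - 2) = 5/-5 = -1
b = 8 - m*(-3) = 8 - 3 = 5
p(y) = -y + 5


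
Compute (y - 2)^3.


Expand (y - 2)^3 by repeated multiplication:
  (y - 2)^2 = y^2 - 4y + 4
= y^3 - 6y^2 + 12y - 8


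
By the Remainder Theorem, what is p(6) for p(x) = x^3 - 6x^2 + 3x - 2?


By the Remainder Theorem, the remainder equals p(6):
  1*(6)^3 = 216
  -6*(6)^2 = -216
  3*(6)^1 = 18
  constant: -2
Sum: 216 - 216 + 18 - 2 = 16


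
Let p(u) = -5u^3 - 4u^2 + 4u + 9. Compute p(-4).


Using direct substitution:
  -5 * (-4)^3 = 320
  -4 * (-4)^2 = -64
  4 * (-4)^1 = -16
  constant: 9
Sum = 320 - 64 - 16 + 9 = 249


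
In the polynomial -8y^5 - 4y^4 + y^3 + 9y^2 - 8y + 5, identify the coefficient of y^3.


Read off the coefficient of y^3: 1


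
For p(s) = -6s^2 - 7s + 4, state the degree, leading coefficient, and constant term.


Highest power of s is 2, with coefficient -6. Constant term is 4.
Degree = 2, leading coefficient = -6, constant term = 4


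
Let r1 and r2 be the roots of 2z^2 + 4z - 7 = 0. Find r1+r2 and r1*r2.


For az^2+bz+c=0: sum = -b/a, product = c/a.
a=2, b=4, c=-7
Sum = -(4)/2 = -2
Product = (-7)/2 = -7/2


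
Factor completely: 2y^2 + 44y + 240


Roots satisfy r1 + r2 = -b/a = -22 and r1*r2 = c/a = 120.
So r1 = -10, r2 = -12.
2y^2 + 44y + 240 = 2(y - r1)(y - r2) = 2(y + 10)(y + 12)


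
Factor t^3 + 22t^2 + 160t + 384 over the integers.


Try integer roots (divisors of 384). t=-6: p(-6)=0.
Divide out (t + 6): quotient is t^2 + 16t + 64.
Factor the quadratic: (t + 8)(t + 8)
Result: (t + 6)(t + 8)(t + 8)


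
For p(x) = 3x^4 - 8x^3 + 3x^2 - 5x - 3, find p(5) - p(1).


p(5) = 922
p(1) = -10
p(5) - p(1) = 922 + 10 = 932


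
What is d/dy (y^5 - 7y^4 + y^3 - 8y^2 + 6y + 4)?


Apply the power rule term by term:
  d/dy(y^5) = 5y^4
  d/dy(-7y^4) = -28y^3
  d/dy(y^3) = 3y^2
  d/dy(-8y^2) = -16y
  d/dy(6y) = 6
  d/dy(4) = 0
p'(y) = 5y^4 - 28y^3 + 3y^2 - 16y + 6


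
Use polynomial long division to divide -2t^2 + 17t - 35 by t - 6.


(-2t^2 + 17t - 35) / (t - 6)
Step 1: -2t * (t - 6) = -2t^2 + 12t; subtract.
Step 2: 5 * (t - 6) = 5t - 30; subtract.
Quotient: -2t + 5, Remainder: -5


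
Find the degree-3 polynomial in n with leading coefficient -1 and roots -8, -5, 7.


p(n) = -(n + 8)(n + 5)(n - 7)
Expand: -n^3 - 6n^2 + 51n + 280


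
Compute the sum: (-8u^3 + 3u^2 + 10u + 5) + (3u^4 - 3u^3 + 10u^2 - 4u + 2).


Align terms by degree and add:
  -8u^3 + 3u^2 + 10u + 5
+ 3u^4 - 3u^3 + 10u^2 - 4u + 2
= 3u^4 - 11u^3 + 13u^2 + 6u + 7


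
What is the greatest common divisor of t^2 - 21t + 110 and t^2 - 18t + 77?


Factor each:
  t^2 - 21t + 110 = (t - 11)(t - 10)
  t^2 - 18t + 77 = (t - 11)(t - 7)
Common monic factor: t - 11
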